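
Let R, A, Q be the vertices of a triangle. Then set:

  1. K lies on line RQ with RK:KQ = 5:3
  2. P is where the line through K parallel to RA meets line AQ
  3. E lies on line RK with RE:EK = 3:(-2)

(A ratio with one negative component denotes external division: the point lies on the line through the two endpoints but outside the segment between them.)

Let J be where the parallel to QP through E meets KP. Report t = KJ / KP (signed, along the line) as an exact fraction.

t = 10/3

Work in coordinates with R = (0, 0), A = (1, 0), Q = (0, 1).
1. K lies on line RQ with RK:KQ = 5:3 ⇒ K = (0, 5/8)
2. P is where the line through K parallel to RA meets line AQ ⇒ P = (3/8, 5/8)
3. E lies on line RK with RE:EK = 3:(-2) ⇒ E = (0, 15/8)
through E parallel to QP: direction (3/8, -3/8); meets KP at J = (5/4, 5/8)
J = K + t·(P−K) with t = 10/3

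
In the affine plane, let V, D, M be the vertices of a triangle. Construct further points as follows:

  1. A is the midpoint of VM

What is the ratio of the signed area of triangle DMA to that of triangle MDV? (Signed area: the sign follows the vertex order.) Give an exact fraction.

[DMA]:[MDV] = -1/2

Work in coordinates with V = (0, 0), D = (1, 0), M = (0, 1).
1. A is the midpoint of VM ⇒ A = (0, 1/2)
2·[DMA] = 1/2, 2·[MDV] = -1
[DMA]:[MDV] = 1/2:-1 = -1/2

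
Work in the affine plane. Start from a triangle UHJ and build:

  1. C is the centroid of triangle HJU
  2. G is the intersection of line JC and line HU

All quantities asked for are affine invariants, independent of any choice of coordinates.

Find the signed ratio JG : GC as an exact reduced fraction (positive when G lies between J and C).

JG:GC = -3

Work in coordinates with U = (0, 0), H = (1, 0), J = (0, 1).
1. C is the centroid of triangle HJU ⇒ C = (1/3, 1/3)
2. G is the intersection of line JC and line HU ⇒ G = (1/2, 0)
G = J + t·(C−J) with t = 3/2, so JG:GC = t:(1−t) = 3/2:-1/2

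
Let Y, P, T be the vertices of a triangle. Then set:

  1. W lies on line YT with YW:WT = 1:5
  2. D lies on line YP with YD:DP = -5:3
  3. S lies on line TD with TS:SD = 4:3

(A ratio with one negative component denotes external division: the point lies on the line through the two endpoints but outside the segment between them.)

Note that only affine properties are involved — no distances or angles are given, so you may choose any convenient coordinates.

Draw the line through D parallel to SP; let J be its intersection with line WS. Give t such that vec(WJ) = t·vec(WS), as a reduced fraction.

t = 16/7

Choose coordinates Y = (0, 0), P = (1, 0), T = (0, 1).
1. W lies on line YT with YW:WT = 1:5 ⇒ W = (0, 1/6)
2. D lies on line YP with YD:DP = -5:3 ⇒ D = (5/2, 0)
3. S lies on line TD with TS:SD = 4:3 ⇒ S = (10/7, 3/7)
through D parallel to SP: direction (-3/7, -3/7); meets WS at J = (160/49, 75/98)
J = W + t·(S−W) with t = 16/7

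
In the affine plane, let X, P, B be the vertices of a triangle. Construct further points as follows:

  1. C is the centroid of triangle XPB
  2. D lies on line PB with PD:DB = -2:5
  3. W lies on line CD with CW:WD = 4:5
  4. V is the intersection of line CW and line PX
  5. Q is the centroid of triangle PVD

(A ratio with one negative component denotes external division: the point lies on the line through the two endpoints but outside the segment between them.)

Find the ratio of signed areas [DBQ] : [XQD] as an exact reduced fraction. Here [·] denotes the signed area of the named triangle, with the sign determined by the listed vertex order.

Set X = (0, 0), P = (1, 0), B = (0, 1); any affine frame gives the same invariant.
1. C is the centroid of triangle XPB ⇒ C = (1/3, 1/3)
2. D lies on line PB with PD:DB = -2:5 ⇒ D = (5/3, -2/3)
3. W lies on line CD with CW:WD = 4:5 ⇒ W = (25/27, -1/9)
4. V is the intersection of line CW and line PX ⇒ V = (7/9, 0)
5. Q is the centroid of triangle PVD ⇒ Q = (31/27, -2/9)
2·[DBQ] = 10/81, 2·[XQD] = -32/81
[DBQ]:[XQD] = 10/81:-32/81 = -5/16

[DBQ]:[XQD] = -5/16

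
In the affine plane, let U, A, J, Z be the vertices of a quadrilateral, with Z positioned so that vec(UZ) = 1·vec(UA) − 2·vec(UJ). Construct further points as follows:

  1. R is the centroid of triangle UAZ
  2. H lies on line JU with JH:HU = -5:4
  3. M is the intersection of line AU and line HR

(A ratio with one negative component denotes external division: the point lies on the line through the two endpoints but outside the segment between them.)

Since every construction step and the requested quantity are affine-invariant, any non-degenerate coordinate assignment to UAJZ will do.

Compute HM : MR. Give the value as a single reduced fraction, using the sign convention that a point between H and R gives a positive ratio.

Assign U = (0, 0), A = (1, 0), J = (0, 1), Z = (1, -2) — the answer is frame-independent, so this choice is without loss of generality.
1. R is the centroid of triangle UAZ ⇒ R = (2/3, -2/3)
2. H lies on line JU with JH:HU = -5:4 ⇒ H = (0, -4)
3. M is the intersection of line AU and line HR ⇒ M = (4/5, 0)
M = H + t·(R−H) with t = 6/5, so HM:MR = t:(1−t) = 6/5:-1/5

HM:MR = -6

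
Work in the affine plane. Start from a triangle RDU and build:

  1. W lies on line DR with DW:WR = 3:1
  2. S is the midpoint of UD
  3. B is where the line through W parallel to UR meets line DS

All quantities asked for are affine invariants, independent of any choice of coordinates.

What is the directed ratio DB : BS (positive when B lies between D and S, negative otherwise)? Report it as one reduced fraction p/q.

DB:BS = -3

Assign R = (0, 0), D = (1, 0), U = (0, 1) — the answer is frame-independent, so this choice is without loss of generality.
1. W lies on line DR with DW:WR = 3:1 ⇒ W = (1/4, 0)
2. S is the midpoint of UD ⇒ S = (1/2, 1/2)
3. B is where the line through W parallel to UR meets line DS ⇒ B = (1/4, 3/4)
B = D + t·(S−D) with t = 3/2, so DB:BS = t:(1−t) = 3/2:-1/2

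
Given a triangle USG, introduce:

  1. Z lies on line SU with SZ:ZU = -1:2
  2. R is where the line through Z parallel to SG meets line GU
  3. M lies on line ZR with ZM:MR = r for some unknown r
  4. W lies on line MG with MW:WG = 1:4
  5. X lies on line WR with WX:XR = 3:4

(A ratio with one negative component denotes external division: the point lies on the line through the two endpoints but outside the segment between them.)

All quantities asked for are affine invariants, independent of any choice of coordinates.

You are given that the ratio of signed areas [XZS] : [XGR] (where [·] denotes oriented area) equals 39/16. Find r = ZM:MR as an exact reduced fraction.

r = 2/3

Choose coordinates U = (0, 0), S = (1, 0), G = (0, 1).
1. Z lies on line SU with SZ:ZU = -1:2 ⇒ Z = (2, 0)
2. R is where the line through Z parallel to SG meets line GU ⇒ R = (0, 2)
3. With ZM:MR = r, write λ = r/(r+1) so M = Z + λ·(R−Z); M is affine-linear in λ
4. W lies on line MG with MW:WG = 1:4 ⇒ W is an affine combination of earlier points and hence also affine-linear in λ
5. X lies on line WR with WX:XR = 3:4 ⇒ X is an affine combination of earlier points and hence also affine-linear in λ
Every point depending on M is an affine combination of M and λ-independent points, so each such coordinate is linear in λ; the λ² term in each signed area is a multiple of (R−Z)×(R−Z) = 0, so 2·[XZS] and 2·[XGR] are each linear in λ. Evaluating at λ=0 and λ=1:
  2·[XZS] = -32/35·λ − 34/35,   2·[XGR] = 32/35·λ − 32/35
So [XZS]:[XGR] = (-32/35·λ − 34/35) / (32/35·λ − 32/35). Setting this equal to 39/16:
  -32/35·λ − 34/35 = 39/16·(32/35·λ − 32/35)  ⇒  λ = 2/5
Then r = λ/(1−λ) = (2/5)/(3/5) = 2/3. Check: with r = 2/3, M = (6/5, 4/5) and [XZS]:[XGR] = 39/16 as required.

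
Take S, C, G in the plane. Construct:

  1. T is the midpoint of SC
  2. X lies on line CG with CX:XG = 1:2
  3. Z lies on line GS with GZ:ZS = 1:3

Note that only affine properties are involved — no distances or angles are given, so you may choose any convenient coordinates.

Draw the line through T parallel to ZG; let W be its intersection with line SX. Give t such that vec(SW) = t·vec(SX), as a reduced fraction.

t = 3/4

Set S = (0, 0), C = (1, 0), G = (0, 1); any affine frame gives the same invariant.
1. T is the midpoint of SC ⇒ T = (1/2, 0)
2. X lies on line CG with CX:XG = 1:2 ⇒ X = (2/3, 1/3)
3. Z lies on line GS with GZ:ZS = 1:3 ⇒ Z = (0, 3/4)
through T parallel to ZG: direction (0, 1/4); meets SX at W = (1/2, 1/4)
W = S + t·(X−S) with t = 3/4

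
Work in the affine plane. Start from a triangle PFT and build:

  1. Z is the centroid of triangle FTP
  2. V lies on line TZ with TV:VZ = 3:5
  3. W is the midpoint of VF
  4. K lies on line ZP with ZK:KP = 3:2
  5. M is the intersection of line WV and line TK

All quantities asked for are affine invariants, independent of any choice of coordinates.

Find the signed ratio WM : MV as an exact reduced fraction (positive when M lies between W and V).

WM:MV = -97/18

Work in coordinates with P = (0, 0), F = (1, 0), T = (0, 1).
1. Z is the centroid of triangle FTP ⇒ Z = (1/3, 1/3)
2. V lies on line TZ with TV:VZ = 3:5 ⇒ V = (1/8, 3/4)
3. W is the midpoint of VF ⇒ W = (9/16, 3/8)
4. K lies on line ZP with ZK:KP = 3:2 ⇒ K = (2/15, 2/15)
5. M is the intersection of line WV and line TK ⇒ M = (2/79, 66/79)
M = W + t·(V−W) with t = 97/79, so WM:MV = t:(1−t) = 97/79:-18/79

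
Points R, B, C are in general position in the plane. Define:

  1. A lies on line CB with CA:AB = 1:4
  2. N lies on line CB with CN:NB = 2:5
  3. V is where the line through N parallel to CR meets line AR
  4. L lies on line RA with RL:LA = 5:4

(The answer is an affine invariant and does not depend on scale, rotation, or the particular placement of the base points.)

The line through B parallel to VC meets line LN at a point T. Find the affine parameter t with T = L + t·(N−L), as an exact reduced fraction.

Assign R = (0, 0), B = (1, 0), C = (0, 1) — the answer is frame-independent, so this choice is without loss of generality.
1. A lies on line CB with CA:AB = 1:4 ⇒ A = (1/5, 4/5)
2. N lies on line CB with CN:NB = 2:5 ⇒ N = (2/7, 5/7)
3. V is where the line through N parallel to CR meets line AR ⇒ V = (2/7, 8/7)
4. L lies on line RA with RL:LA = 5:4 ⇒ L = (1/9, 4/9)
through B parallel to VC: direction (-2/7, -1/7); meets LN at T = (-17/23, -20/23)
T = L + t·(N−L) with t = -112/23

t = -112/23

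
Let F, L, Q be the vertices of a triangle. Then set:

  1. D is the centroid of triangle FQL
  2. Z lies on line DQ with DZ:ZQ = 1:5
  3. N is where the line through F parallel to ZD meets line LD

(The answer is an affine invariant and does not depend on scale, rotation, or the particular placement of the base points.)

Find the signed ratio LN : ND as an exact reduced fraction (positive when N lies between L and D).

Set F = (0, 0), L = (1, 0), Q = (0, 1); any affine frame gives the same invariant.
1. D is the centroid of triangle FQL ⇒ D = (1/3, 1/3)
2. Z lies on line DQ with DZ:ZQ = 1:5 ⇒ Z = (5/18, 4/9)
3. N is where the line through F parallel to ZD meets line LD ⇒ N = (-1/3, 2/3)
N = L + t·(D−L) with t = 2, so LN:ND = t:(1−t) = 2:-1

LN:ND = -2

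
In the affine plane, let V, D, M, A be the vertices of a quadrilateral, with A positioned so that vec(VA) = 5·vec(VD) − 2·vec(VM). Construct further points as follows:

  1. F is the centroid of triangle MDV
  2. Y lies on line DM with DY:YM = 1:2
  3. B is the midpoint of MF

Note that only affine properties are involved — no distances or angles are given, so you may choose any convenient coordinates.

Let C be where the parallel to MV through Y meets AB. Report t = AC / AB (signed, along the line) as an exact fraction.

t = 26/29

Work in coordinates with V = (0, 0), D = (1, 0), M = (0, 1), A = (5, -2).
1. F is the centroid of triangle MDV ⇒ F = (1/3, 1/3)
2. Y lies on line DM with DY:YM = 1:2 ⇒ Y = (2/3, 1/3)
3. B is the midpoint of MF ⇒ B = (1/6, 2/3)
through Y parallel to MV: direction (0, -1); meets AB at C = (2/3, 34/87)
C = A + t·(B−A) with t = 26/29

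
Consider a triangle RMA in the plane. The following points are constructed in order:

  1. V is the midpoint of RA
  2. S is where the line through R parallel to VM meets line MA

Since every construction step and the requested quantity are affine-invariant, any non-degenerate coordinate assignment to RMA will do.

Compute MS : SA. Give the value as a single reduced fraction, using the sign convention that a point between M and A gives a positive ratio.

Choose coordinates R = (0, 0), M = (1, 0), A = (0, 1).
1. V is the midpoint of RA ⇒ V = (0, 1/2)
2. S is where the line through R parallel to VM meets line MA ⇒ S = (2, -1)
S = M + t·(A−M) with t = -1, so MS:SA = t:(1−t) = -1:2

MS:SA = -1/2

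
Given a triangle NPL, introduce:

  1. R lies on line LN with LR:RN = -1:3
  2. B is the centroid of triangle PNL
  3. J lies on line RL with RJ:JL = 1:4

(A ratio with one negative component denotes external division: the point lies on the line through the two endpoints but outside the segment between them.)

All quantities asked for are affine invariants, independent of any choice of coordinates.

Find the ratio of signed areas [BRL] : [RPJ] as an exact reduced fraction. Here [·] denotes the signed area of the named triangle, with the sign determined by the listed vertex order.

[BRL]:[RPJ] = -5/3

Choose coordinates N = (0, 0), P = (1, 0), L = (0, 1).
1. R lies on line LN with LR:RN = -1:3 ⇒ R = (0, 3/2)
2. B is the centroid of triangle PNL ⇒ B = (1/3, 1/3)
3. J lies on line RL with RJ:JL = 1:4 ⇒ J = (0, 7/5)
2·[BRL] = 1/6, 2·[RPJ] = -1/10
[BRL]:[RPJ] = 1/6:-1/10 = -5/3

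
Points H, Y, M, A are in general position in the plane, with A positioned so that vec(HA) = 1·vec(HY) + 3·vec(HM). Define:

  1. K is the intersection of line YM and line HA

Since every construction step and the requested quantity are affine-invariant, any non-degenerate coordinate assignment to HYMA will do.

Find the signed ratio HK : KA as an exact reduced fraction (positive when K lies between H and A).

Work in coordinates with H = (0, 0), Y = (1, 0), M = (0, 1), A = (1, 3).
1. K is the intersection of line YM and line HA ⇒ K = (1/4, 3/4)
K = H + t·(A−H) with t = 1/4, so HK:KA = t:(1−t) = 1/4:3/4

HK:KA = 1/3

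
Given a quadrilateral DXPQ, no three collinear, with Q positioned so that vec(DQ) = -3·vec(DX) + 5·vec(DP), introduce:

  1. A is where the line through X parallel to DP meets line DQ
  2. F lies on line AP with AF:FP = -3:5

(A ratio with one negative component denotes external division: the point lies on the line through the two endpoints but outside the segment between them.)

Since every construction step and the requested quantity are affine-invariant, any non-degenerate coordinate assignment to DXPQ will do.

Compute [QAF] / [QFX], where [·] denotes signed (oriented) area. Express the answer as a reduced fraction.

[QAF]:[QFX] = -36/91

Assign D = (0, 0), X = (1, 0), P = (0, 1), Q = (-3, 5) — the answer is frame-independent, so this choice is without loss of generality.
1. A is where the line through X parallel to DP meets line DQ ⇒ A = (1, -5/3)
2. F lies on line AP with AF:FP = -3:5 ⇒ F = (5/2, -17/3)
2·[QAF] = -6, 2·[QFX] = 91/6
[QAF]:[QFX] = -6:91/6 = -36/91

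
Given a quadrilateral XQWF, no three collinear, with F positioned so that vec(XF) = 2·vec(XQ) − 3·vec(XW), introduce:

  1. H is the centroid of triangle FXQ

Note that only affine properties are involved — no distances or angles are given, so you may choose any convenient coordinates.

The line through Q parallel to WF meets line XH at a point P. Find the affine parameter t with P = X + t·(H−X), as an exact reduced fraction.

t = 2

Set X = (0, 0), Q = (1, 0), W = (0, 1), F = (2, -3); any affine frame gives the same invariant.
1. H is the centroid of triangle FXQ ⇒ H = (1, -1)
through Q parallel to WF: direction (2, -4); meets XH at P = (2, -2)
P = X + t·(H−X) with t = 2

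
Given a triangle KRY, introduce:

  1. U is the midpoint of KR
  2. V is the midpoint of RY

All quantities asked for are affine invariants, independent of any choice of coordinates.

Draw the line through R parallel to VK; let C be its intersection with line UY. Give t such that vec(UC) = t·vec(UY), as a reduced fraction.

Work in coordinates with K = (0, 0), R = (1, 0), Y = (0, 1).
1. U is the midpoint of KR ⇒ U = (1/2, 0)
2. V is the midpoint of RY ⇒ V = (1/2, 1/2)
through R parallel to VK: direction (-1/2, -1/2); meets UY at C = (2/3, -1/3)
C = U + t·(Y−U) with t = -1/3

t = -1/3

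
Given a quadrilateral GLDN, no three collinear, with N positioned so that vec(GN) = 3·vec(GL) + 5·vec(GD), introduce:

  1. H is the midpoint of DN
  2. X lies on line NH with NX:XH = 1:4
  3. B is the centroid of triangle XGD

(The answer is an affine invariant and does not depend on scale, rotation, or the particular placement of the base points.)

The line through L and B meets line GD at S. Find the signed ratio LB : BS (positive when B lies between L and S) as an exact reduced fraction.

LB:BS = 1/9

Choose coordinates G = (0, 0), L = (1, 0), D = (0, 1), N = (3, 5).
1. H is the midpoint of DN ⇒ H = (3/2, 3)
2. X lies on line NH with NX:XH = 1:4 ⇒ X = (27/10, 23/5)
3. B is the centroid of triangle XGD ⇒ B = (9/10, 28/15)
line LB meets GD at S = (0, 56/3)
B = L + t·(S−L) with t = 1/10, so LB:BS = 1/10:9/10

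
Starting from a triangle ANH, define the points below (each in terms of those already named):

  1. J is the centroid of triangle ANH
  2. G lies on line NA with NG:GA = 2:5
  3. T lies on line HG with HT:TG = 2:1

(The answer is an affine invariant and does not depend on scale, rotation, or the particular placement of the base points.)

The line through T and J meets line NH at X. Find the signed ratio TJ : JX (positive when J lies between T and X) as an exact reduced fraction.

Set A = (0, 0), N = (1, 0), H = (0, 1); any affine frame gives the same invariant.
1. J is the centroid of triangle ANH ⇒ J = (1/3, 1/3)
2. G lies on line NA with NG:GA = 2:5 ⇒ G = (5/7, 0)
3. T lies on line HG with HT:TG = 2:1 ⇒ T = (10/21, 1/3)
line TJ meets NH at X = (2/3, 1/3)
J = T + t·(X−T) with t = -3/4, so TJ:JX = -3/4:7/4

TJ:JX = -3/7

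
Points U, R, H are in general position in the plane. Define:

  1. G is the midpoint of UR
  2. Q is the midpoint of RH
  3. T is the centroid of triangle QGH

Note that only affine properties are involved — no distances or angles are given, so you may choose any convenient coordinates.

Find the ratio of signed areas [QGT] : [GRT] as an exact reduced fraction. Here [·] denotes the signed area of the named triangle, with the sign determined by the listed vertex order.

[QGT]:[GRT] = -1/3

Work in coordinates with U = (0, 0), R = (1, 0), H = (0, 1).
1. G is the midpoint of UR ⇒ G = (1/2, 0)
2. Q is the midpoint of RH ⇒ Q = (1/2, 1/2)
3. T is the centroid of triangle QGH ⇒ T = (1/3, 1/2)
2·[QGT] = -1/12, 2·[GRT] = 1/4
[QGT]:[GRT] = -1/12:1/4 = -1/3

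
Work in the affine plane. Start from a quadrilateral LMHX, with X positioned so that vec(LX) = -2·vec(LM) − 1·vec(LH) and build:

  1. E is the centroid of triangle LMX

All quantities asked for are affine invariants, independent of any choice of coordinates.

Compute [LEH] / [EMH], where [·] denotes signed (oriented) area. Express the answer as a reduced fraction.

[LEH]:[EMH] = -1/5

Set L = (0, 0), M = (1, 0), H = (0, 1), X = (-2, -1); any affine frame gives the same invariant.
1. E is the centroid of triangle LMX ⇒ E = (-1/3, -1/3)
2·[LEH] = -1/3, 2·[EMH] = 5/3
[LEH]:[EMH] = -1/3:5/3 = -1/5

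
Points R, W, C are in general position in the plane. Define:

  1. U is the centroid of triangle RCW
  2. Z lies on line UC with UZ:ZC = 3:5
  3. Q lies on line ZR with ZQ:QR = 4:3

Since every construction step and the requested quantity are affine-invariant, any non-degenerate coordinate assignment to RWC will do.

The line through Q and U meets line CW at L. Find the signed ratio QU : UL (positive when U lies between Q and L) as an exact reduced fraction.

Set R = (0, 0), W = (1, 0), C = (0, 1); any affine frame gives the same invariant.
1. U is the centroid of triangle RCW ⇒ U = (1/3, 1/3)
2. Z lies on line UC with UZ:ZC = 3:5 ⇒ Z = (5/24, 7/12)
3. Q lies on line ZR with ZQ:QR = 4:3 ⇒ Q = (5/56, 1/4)
line QU meets CW at L = (32/55, 23/55)
U = Q + t·(L−Q) with t = 55/111, so QU:UL = 55/111:56/111

QU:UL = 55/56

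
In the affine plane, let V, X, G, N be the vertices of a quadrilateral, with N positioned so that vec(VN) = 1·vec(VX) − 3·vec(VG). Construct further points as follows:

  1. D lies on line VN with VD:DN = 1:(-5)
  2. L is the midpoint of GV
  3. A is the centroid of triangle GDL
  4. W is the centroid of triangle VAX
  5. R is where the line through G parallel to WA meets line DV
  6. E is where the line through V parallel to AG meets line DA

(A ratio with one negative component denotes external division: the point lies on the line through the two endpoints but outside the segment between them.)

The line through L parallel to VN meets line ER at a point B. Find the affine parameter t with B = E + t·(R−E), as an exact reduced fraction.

t = 2/3

Work in coordinates with V = (0, 0), X = (1, 0), G = (0, 1), N = (1, -3).
1. D lies on line VN with VD:DN = 1:(-5) ⇒ D = (-1/4, 3/4)
2. L is the midpoint of GV ⇒ L = (0, 1/2)
3. A is the centroid of triangle GDL ⇒ A = (-1/12, 3/4)
4. W is the centroid of triangle VAX ⇒ W = (11/36, 1/4)
5. R is where the line through G parallel to WA meets line DV ⇒ R = (-7/12, 7/4)
6. E is where the line through V parallel to AG meets line DA ⇒ E = (1/4, 3/4)
through L parallel to VN: direction (1, -3); meets ER at B = (-11/36, 17/12)
B = E + t·(R−E) with t = 2/3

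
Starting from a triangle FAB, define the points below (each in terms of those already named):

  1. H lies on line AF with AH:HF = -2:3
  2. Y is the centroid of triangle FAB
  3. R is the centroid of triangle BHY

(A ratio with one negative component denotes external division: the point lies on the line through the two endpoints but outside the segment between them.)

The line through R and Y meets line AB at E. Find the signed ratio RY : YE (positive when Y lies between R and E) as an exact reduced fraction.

Assign F = (0, 0), A = (1, 0), B = (0, 1) — the answer is frame-independent, so this choice is without loss of generality.
1. H lies on line AF with AH:HF = -2:3 ⇒ H = (3, 0)
2. Y is the centroid of triangle FAB ⇒ Y = (1/3, 1/3)
3. R is the centroid of triangle BHY ⇒ R = (10/9, 4/9)
line RY meets AB at E = (5/8, 3/8)
Y = R + t·(E−R) with t = 8/5, so RY:YE = 8/5:-3/5

RY:YE = -8/3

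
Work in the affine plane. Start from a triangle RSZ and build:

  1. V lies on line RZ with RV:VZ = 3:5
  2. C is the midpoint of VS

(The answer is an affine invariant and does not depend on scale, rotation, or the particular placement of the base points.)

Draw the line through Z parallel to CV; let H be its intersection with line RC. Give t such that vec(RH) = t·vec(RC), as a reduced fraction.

Set R = (0, 0), S = (1, 0), Z = (0, 1); any affine frame gives the same invariant.
1. V lies on line RZ with RV:VZ = 3:5 ⇒ V = (0, 3/8)
2. C is the midpoint of VS ⇒ C = (1/2, 3/16)
through Z parallel to CV: direction (-1/2, 3/16); meets RC at H = (4/3, 1/2)
H = R + t·(C−R) with t = 8/3

t = 8/3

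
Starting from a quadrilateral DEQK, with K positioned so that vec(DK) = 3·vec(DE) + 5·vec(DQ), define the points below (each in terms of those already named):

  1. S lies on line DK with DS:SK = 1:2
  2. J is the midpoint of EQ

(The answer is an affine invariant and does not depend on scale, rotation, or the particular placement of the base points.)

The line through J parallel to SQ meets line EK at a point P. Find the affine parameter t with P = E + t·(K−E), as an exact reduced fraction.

Assign D = (0, 0), E = (1, 0), Q = (0, 1), K = (3, 5) — the answer is frame-independent, so this choice is without loss of generality.
1. S lies on line DK with DS:SK = 1:2 ⇒ S = (1, 5/3)
2. J is the midpoint of EQ ⇒ J = (1/2, 1/2)
through J parallel to SQ: direction (-1, -2/3); meets EK at P = (16/11, 25/22)
P = E + t·(K−E) with t = 5/22

t = 5/22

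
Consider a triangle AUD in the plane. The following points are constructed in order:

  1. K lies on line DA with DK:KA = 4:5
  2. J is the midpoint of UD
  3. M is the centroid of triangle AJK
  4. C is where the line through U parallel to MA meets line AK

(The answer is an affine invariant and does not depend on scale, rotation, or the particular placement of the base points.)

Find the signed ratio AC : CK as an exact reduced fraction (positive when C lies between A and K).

Assign A = (0, 0), U = (1, 0), D = (0, 1) — the answer is frame-independent, so this choice is without loss of generality.
1. K lies on line DA with DK:KA = 4:5 ⇒ K = (0, 5/9)
2. J is the midpoint of UD ⇒ J = (1/2, 1/2)
3. M is the centroid of triangle AJK ⇒ M = (1/6, 19/54)
4. C is where the line through U parallel to MA meets line AK ⇒ C = (0, -19/9)
C = A + t·(K−A) with t = -19/5, so AC:CK = t:(1−t) = -19/5:24/5

AC:CK = -19/24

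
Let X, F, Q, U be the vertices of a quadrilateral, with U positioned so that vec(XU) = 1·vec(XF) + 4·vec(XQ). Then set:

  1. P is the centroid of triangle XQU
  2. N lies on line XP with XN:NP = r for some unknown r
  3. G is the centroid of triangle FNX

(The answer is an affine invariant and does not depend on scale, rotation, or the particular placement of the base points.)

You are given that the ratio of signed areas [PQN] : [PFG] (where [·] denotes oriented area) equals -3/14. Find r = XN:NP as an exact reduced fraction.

Work in coordinates with X = (0, 0), F = (1, 0), Q = (0, 1), U = (1, 4).
1. P is the centroid of triangle XQU ⇒ P = (1/3, 5/3)
2. With XN:NP = r, write λ = r/(r+1) so N = X + λ·(P−X); N is affine-linear in λ
3. G is the centroid of triangle FNX ⇒ G is an affine combination of earlier points and hence also affine-linear in λ
Every point depending on N is an affine combination of N and λ-independent points, so each such coordinate is linear in λ; the λ² term in each signed area is a multiple of (P−X)×(P−X) = 0, so 2·[PQN] and 2·[PFG] are each linear in λ. Evaluating at λ=0 and λ=1:
  2·[PQN] = -1/3·λ + 1/3,   2·[PFG] = 5/9·λ − 10/9
So [PQN]:[PFG] = (-1/3·λ + 1/3) / (5/9·λ − 10/9). Setting this equal to -3/14:
  -1/3·λ + 1/3 = -3/14·(5/9·λ − 10/9)  ⇒  λ = 4/9
Then r = λ/(1−λ) = (4/9)/(5/9) = 4/5. Check: with r = 4/5, N = (4/27, 20/27) and [PQN]:[PFG] = -3/14 as required.

r = 4/5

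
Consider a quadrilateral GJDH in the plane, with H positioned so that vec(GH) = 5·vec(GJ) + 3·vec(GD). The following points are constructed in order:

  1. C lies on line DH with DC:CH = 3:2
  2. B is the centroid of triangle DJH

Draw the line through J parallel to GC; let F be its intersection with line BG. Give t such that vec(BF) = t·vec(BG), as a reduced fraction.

Work in coordinates with G = (0, 0), J = (1, 0), D = (0, 1), H = (5, 3).
1. C lies on line DH with DC:CH = 3:2 ⇒ C = (3, 11/5)
2. B is the centroid of triangle DJH ⇒ B = (2, 4/3)
through J parallel to GC: direction (3, 11/5); meets BG at F = (11, 22/3)
F = B + t·(G−B) with t = -9/2

t = -9/2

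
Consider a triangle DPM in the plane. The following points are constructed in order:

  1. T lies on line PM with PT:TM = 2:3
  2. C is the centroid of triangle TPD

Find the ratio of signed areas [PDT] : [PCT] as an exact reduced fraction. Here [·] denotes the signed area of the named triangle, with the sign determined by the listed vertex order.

Choose coordinates D = (0, 0), P = (1, 0), M = (0, 1).
1. T lies on line PM with PT:TM = 2:3 ⇒ T = (3/5, 2/5)
2. C is the centroid of triangle TPD ⇒ C = (8/15, 2/15)
2·[PDT] = -2/5, 2·[PCT] = -2/15
[PDT]:[PCT] = -2/5:-2/15 = 3

[PDT]:[PCT] = 3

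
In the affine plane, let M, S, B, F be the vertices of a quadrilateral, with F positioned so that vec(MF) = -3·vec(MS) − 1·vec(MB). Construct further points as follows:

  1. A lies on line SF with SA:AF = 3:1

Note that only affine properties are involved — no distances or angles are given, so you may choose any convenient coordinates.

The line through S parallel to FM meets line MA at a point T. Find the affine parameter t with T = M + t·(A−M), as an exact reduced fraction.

Choose coordinates M = (0, 0), S = (1, 0), B = (0, 1), F = (-3, -1).
1. A lies on line SF with SA:AF = 3:1 ⇒ A = (-2, -3/4)
through S parallel to FM: direction (3, 1); meets MA at T = (-8, -3)
T = M + t·(A−M) with t = 4

t = 4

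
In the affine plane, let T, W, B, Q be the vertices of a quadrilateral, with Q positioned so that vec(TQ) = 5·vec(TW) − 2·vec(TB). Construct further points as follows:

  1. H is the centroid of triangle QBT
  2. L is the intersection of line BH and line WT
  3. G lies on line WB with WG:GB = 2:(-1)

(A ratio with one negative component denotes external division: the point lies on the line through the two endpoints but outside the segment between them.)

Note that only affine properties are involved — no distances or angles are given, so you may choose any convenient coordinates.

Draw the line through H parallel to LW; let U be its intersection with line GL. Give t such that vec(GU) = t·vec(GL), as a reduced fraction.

Assign T = (0, 0), W = (1, 0), B = (0, 1), Q = (5, -2) — the answer is frame-independent, so this choice is without loss of generality.
1. H is the centroid of triangle QBT ⇒ H = (5/3, -1/3)
2. L is the intersection of line BH and line WT ⇒ L = (5/4, 0)
3. G lies on line WB with WG:GB = 2:(-1) ⇒ G = (-1, 2)
through H parallel to LW: direction (-1/4, 0); meets GL at U = (13/8, -1/3)
U = G + t·(L−G) with t = 7/6

t = 7/6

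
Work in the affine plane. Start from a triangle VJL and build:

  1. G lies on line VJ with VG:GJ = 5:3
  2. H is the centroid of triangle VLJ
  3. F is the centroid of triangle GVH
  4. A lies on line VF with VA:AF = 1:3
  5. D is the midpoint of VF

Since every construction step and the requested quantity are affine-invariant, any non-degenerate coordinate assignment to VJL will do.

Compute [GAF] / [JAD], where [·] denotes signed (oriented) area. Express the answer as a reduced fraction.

[GAF]:[JAD] = 15/8

Choose coordinates V = (0, 0), J = (1, 0), L = (0, 1).
1. G lies on line VJ with VG:GJ = 5:3 ⇒ G = (5/8, 0)
2. H is the centroid of triangle VLJ ⇒ H = (1/3, 1/3)
3. F is the centroid of triangle GVH ⇒ F = (23/72, 1/9)
4. A lies on line VF with VA:AF = 1:3 ⇒ A = (23/288, 1/36)
5. D is the midpoint of VF ⇒ D = (23/144, 1/18)
2·[GAF] = -5/96, 2·[JAD] = -1/36
[GAF]:[JAD] = -5/96:-1/36 = 15/8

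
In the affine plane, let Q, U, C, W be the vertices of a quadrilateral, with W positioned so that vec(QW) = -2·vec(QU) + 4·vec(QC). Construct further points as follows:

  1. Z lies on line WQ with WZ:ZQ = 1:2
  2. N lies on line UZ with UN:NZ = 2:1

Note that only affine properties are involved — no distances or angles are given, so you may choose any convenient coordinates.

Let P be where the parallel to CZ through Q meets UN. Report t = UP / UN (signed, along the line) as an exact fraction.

Assign Q = (0, 0), U = (1, 0), C = (0, 1), W = (-2, 4) — the answer is frame-independent, so this choice is without loss of generality.
1. Z lies on line WQ with WZ:ZQ = 1:2 ⇒ Z = (-4/3, 8/3)
2. N lies on line UZ with UN:NZ = 2:1 ⇒ N = (-5/9, 16/9)
through Q parallel to CZ: direction (-4/3, 5/3); meets UN at P = (-32/3, 40/3)
P = U + t·(N−U) with t = 15/2

t = 15/2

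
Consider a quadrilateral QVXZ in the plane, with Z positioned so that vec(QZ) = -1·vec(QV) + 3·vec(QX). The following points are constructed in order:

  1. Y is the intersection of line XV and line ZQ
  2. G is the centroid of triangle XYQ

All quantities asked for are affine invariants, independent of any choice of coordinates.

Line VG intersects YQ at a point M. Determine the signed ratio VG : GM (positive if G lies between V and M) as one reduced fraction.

VG:GM = 8

Assign Q = (0, 0), V = (1, 0), X = (0, 1), Z = (-1, 3) — the answer is frame-independent, so this choice is without loss of generality.
1. Y is the intersection of line XV and line ZQ ⇒ Y = (-1/2, 3/2)
2. G is the centroid of triangle XYQ ⇒ G = (-1/6, 5/6)
line VG meets YQ at M = (-5/16, 15/16)
G = V + t·(M−V) with t = 8/9, so VG:GM = 8/9:1/9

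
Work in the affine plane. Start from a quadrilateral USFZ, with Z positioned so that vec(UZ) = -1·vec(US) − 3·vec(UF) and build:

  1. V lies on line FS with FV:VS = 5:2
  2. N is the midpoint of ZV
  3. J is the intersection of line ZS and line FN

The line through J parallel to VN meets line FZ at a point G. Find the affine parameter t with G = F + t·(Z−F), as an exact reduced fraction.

Set U = (0, 0), S = (1, 0), F = (0, 1), Z = (-1, -3); any affine frame gives the same invariant.
1. V lies on line FS with FV:VS = 5:2 ⇒ V = (5/7, 2/7)
2. N is the midpoint of ZV ⇒ N = (-1/7, -19/14)
3. J is the intersection of line ZS and line FN ⇒ J = (-1/6, -7/4)
through J parallel to VN: direction (-6/7, -23/14); meets FZ at G = (-7/6, -11/3)
G = F + t·(Z−F) with t = 7/6

t = 7/6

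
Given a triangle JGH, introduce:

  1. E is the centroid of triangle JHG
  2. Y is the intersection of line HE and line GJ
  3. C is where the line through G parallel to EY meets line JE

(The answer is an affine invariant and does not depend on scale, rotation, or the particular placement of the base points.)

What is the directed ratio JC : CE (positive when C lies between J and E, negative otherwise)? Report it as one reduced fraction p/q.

JC:CE = -2

Assign J = (0, 0), G = (1, 0), H = (0, 1) — the answer is frame-independent, so this choice is without loss of generality.
1. E is the centroid of triangle JHG ⇒ E = (1/3, 1/3)
2. Y is the intersection of line HE and line GJ ⇒ Y = (1/2, 0)
3. C is where the line through G parallel to EY meets line JE ⇒ C = (2/3, 2/3)
C = J + t·(E−J) with t = 2, so JC:CE = t:(1−t) = 2:-1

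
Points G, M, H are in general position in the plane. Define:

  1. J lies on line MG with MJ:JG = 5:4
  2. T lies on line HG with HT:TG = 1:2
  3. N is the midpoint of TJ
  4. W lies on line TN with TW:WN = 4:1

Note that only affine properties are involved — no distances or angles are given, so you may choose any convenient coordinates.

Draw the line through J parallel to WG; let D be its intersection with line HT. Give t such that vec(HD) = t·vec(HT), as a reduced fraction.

t = 6

Work in coordinates with G = (0, 0), M = (1, 0), H = (0, 1).
1. J lies on line MG with MJ:JG = 5:4 ⇒ J = (4/9, 0)
2. T lies on line HG with HT:TG = 1:2 ⇒ T = (0, 2/3)
3. N is the midpoint of TJ ⇒ N = (2/9, 1/3)
4. W lies on line TN with TW:WN = 4:1 ⇒ W = (8/45, 2/5)
through J parallel to WG: direction (-8/45, -2/5); meets HT at D = (0, -1)
D = H + t·(T−H) with t = 6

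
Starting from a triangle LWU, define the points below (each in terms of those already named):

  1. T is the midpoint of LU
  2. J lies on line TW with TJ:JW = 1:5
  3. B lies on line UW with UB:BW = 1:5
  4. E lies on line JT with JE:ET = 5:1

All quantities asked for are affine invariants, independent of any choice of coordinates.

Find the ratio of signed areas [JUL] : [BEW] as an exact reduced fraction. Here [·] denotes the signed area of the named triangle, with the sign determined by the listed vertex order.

[JUL]:[BEW] = 72/175

Set L = (0, 0), W = (1, 0), U = (0, 1); any affine frame gives the same invariant.
1. T is the midpoint of LU ⇒ T = (0, 1/2)
2. J lies on line TW with TJ:JW = 1:5 ⇒ J = (1/6, 5/12)
3. B lies on line UW with UB:BW = 1:5 ⇒ B = (1/6, 5/6)
4. E lies on line JT with JE:ET = 5:1 ⇒ E = (1/36, 35/72)
2·[JUL] = 1/6, 2·[BEW] = 175/432
[JUL]:[BEW] = 1/6:175/432 = 72/175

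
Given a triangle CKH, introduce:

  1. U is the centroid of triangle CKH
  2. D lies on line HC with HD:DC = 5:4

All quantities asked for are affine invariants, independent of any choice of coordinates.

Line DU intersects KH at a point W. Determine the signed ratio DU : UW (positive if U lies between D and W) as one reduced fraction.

DU:UW = 2/3

Work in coordinates with C = (0, 0), K = (1, 0), H = (0, 1).
1. U is the centroid of triangle CKH ⇒ U = (1/3, 1/3)
2. D lies on line HC with HD:DC = 5:4 ⇒ D = (0, 4/9)
line DU meets KH at W = (5/6, 1/6)
U = D + t·(W−D) with t = 2/5, so DU:UW = 2/5:3/5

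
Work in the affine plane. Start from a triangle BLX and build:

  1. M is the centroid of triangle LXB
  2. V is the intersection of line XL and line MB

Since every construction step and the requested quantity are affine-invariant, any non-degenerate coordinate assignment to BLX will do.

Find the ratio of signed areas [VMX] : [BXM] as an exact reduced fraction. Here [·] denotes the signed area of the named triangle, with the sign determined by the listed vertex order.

[VMX]:[BXM] = 1/2

Assign B = (0, 0), L = (1, 0), X = (0, 1) — the answer is frame-independent, so this choice is without loss of generality.
1. M is the centroid of triangle LXB ⇒ M = (1/3, 1/3)
2. V is the intersection of line XL and line MB ⇒ V = (1/2, 1/2)
2·[VMX] = -1/6, 2·[BXM] = -1/3
[VMX]:[BXM] = -1/6:-1/3 = 1/2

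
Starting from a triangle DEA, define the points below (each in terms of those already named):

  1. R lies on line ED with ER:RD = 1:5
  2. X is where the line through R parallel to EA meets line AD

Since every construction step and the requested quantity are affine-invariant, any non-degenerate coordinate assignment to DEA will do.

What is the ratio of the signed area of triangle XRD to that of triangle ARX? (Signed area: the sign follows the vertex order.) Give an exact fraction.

[XRD]:[ARX] = 5

Choose coordinates D = (0, 0), E = (1, 0), A = (0, 1).
1. R lies on line ED with ER:RD = 1:5 ⇒ R = (5/6, 0)
2. X is where the line through R parallel to EA meets line AD ⇒ X = (0, 5/6)
2·[XRD] = -25/36, 2·[ARX] = -5/36
[XRD]:[ARX] = -25/36:-5/36 = 5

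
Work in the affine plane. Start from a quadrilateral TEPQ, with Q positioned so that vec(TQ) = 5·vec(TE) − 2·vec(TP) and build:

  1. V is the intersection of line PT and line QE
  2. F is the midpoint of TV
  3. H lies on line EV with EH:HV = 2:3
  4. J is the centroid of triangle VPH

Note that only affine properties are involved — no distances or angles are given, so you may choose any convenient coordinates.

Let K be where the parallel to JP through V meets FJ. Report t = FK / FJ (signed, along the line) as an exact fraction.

Choose coordinates T = (0, 0), E = (1, 0), P = (0, 1), Q = (5, -2).
1. V is the intersection of line PT and line QE ⇒ V = (0, 1/2)
2. F is the midpoint of TV ⇒ F = (0, 1/4)
3. H lies on line EV with EH:HV = 2:3 ⇒ H = (3/5, 1/5)
4. J is the centroid of triangle VPH ⇒ J = (1/5, 17/30)
through V parallel to JP: direction (-1/5, 13/30); meets FJ at K = (1/15, 16/45)
K = F + t·(J−F) with t = 1/3

t = 1/3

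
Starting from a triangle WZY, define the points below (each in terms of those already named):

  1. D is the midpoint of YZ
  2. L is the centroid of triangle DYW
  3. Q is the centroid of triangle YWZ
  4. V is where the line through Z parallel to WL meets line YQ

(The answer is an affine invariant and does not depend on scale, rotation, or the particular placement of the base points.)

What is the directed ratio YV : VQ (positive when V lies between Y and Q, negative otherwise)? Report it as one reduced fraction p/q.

Choose coordinates W = (0, 0), Z = (1, 0), Y = (0, 1).
1. D is the midpoint of YZ ⇒ D = (1/2, 1/2)
2. L is the centroid of triangle DYW ⇒ L = (1/6, 1/2)
3. Q is the centroid of triangle YWZ ⇒ Q = (1/3, 1/3)
4. V is where the line through Z parallel to WL meets line YQ ⇒ V = (4/5, -3/5)
V = Y + t·(Q−Y) with t = 12/5, so YV:VQ = t:(1−t) = 12/5:-7/5

YV:VQ = -12/7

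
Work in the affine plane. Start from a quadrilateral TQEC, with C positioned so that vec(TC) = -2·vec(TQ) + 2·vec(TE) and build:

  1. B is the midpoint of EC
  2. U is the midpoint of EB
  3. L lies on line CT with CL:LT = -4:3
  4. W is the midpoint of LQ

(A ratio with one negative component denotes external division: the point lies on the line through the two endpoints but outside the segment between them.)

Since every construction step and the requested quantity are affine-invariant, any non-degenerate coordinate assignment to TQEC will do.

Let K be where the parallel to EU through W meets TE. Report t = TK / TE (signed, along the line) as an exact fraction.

Assign T = (0, 0), Q = (1, 0), E = (0, 1), C = (-2, 2) — the answer is frame-independent, so this choice is without loss of generality.
1. B is the midpoint of EC ⇒ B = (-1, 3/2)
2. U is the midpoint of EB ⇒ U = (-1/2, 5/4)
3. L lies on line CT with CL:LT = -4:3 ⇒ L = (6, -6)
4. W is the midpoint of LQ ⇒ W = (7/2, -3)
through W parallel to EU: direction (-1/2, 1/4); meets TE at K = (0, -5/4)
K = T + t·(E−T) with t = -5/4

t = -5/4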